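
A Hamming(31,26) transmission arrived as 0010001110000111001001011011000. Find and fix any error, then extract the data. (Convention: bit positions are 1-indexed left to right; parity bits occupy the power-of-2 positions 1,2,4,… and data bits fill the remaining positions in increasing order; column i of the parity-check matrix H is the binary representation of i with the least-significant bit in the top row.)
Syndrome s = H · r^T (mod 2), r = 0010001110000111001001011011000:
  s[0] = (1010101010101010101010101010101)·(0010001110000111001001011011000) mod 2 = 0+0+1+0+0+0+1+0+1+0+0+0+0+0+1+0+0+0+1+0+0+0+0+0+1+0+1+0+0+0+0 mod 2 = 1
  s[1] = (0110011001100110011001100110011)·(0010001110000111001001011011000) mod 2 = 0+0+1+0+0+0+1+0+0+0+0+0+0+1+1+0+0+0+1+0+0+1+0+0+0+0+1+0+0+0+0 mod 2 = 1
  s[2] = (0001111000011110000111100001111)·(0010001110000111001001011011000) mod 2 = 0+0+0+0+0+0+1+0+0+0+0+0+0+1+1+0+0+0+0+0+0+1+0+0+0+0+0+1+0+0+0 mod 2 = 1
  s[3] = (0000000111111110000000011111111)·(0010001110000111001001011011000) mod 2 = 0+0+0+0+0+0+0+1+1+0+0+0+0+1+1+0+0+0+0+0+0+0+0+1+1+0+1+1+0+0+0 mod 2 = 0
  s[4] = (0000000000000001111111111111111)·(0010001110000111001001011011000) mod 2 = 0+0+0+0+0+0+0+0+0+0+0+0+0+0+0+1+0+0+1+0+0+1+0+1+1+0+1+1+0+0+0 mod 2 = 1
Syndrome = 11101
Column 23 of H equals this syndrome → error at bit 23 (1-indexed).
Flip bit 23: 0010001110000111001001011011000 → 0010001110000111001001111011000
Extract data bits at positions {3,5,6,7,9,10,11,12,13,14,15,17,18,19,20,21,22,23,24,25,26,27,28,29,30,31}: 10011000011001001111011000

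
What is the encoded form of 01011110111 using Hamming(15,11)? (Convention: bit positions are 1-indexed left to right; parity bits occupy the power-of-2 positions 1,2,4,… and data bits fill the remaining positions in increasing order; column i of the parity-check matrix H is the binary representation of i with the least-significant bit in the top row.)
Codeword c = d · G (mod 2), d = 01011110111:
  c[0] = d·G[:,0] = (01011110111)·(11011010101) mod 2 = 0+1+0+1+1+0+1+0+1+0+1 mod 2 = 0
  c[1] = d·G[:,1] = (01011110111)·(10110110011) mod 2 = 0+0+0+1+0+1+1+0+0+1+1 mod 2 = 1
  c[2] = d·G[:,2] = (01011110111)·(10000000000) mod 2 = 0+0+0+0+0+0+0+0+0+0+0 mod 2 = 0
  c[3] = d·G[:,3] = (01011110111)·(01110001111) mod 2 = 0+1+0+1+0+0+0+0+1+1+1 mod 2 = 1
  c[4] = d·G[:,4] = (01011110111)·(01000000000) mod 2 = 0+1+0+0+0+0+0+0+0+0+0 mod 2 = 1
  c[5] = d·G[:,5] = (01011110111)·(00100000000) mod 2 = 0+0+0+0+0+0+0+0+0+0+0 mod 2 = 0
  c[6] = d·G[:,6] = (01011110111)·(00010000000) mod 2 = 0+0+0+1+0+0+0+0+0+0+0 mod 2 = 1
  c[7] = d·G[:,7] = (01011110111)·(00001111111) mod 2 = 0+0+0+0+1+1+1+0+1+1+1 mod 2 = 0
  c[8] = d·G[:,8] = (01011110111)·(00001000000) mod 2 = 0+0+0+0+1+0+0+0+0+0+0 mod 2 = 1
  c[9] = d·G[:,9] = (01011110111)·(00000100000) mod 2 = 0+0+0+0+0+1+0+0+0+0+0 mod 2 = 1
  c[10] = d·G[:,10] = (01011110111)·(00000010000) mod 2 = 0+0+0+0+0+0+1+0+0+0+0 mod 2 = 1
  c[11] = d·G[:,11] = (01011110111)·(00000001000) mod 2 = 0+0+0+0+0+0+0+0+0+0+0 mod 2 = 0
  c[12] = d·G[:,12] = (01011110111)·(00000000100) mod 2 = 0+0+0+0+0+0+0+0+1+0+0 mod 2 = 1
  c[13] = d·G[:,13] = (01011110111)·(00000000010) mod 2 = 0+0+0+0+0+0+0+0+0+1+0 mod 2 = 1
  c[14] = d·G[:,14] = (01011110111)·(00000000001) mod 2 = 0+0+0+0+0+0+0+0+0+0+1 mod 2 = 1
Codeword = 010110101110111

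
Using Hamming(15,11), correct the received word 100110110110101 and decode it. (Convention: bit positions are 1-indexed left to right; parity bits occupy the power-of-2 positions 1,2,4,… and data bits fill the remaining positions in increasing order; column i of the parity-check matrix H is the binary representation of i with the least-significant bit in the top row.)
Syndrome s = H · r^T (mod 2), r = 100110110110101:
  s[0] = (101010101010101)·(100110110110101) mod 2 = 1+0+0+0+1+0+1+0+0+0+1+0+1+0+1 mod 2 = 0
  s[1] = (011001100110011)·(100110110110101) mod 2 = 0+0+0+0+0+0+1+0+0+1+1+0+0+0+1 mod 2 = 0
  s[2] = (000111100001111)·(100110110110101) mod 2 = 0+0+0+1+1+0+1+0+0+0+0+0+1+0+1 mod 2 = 1
  s[3] = (000000011111111)·(100110110110101) mod 2 = 0+0+0+0+0+0+0+1+0+1+1+0+1+0+1 mod 2 = 1
Syndrome = 0011
Column 12 of H equals this syndrome → error at bit 12 (1-indexed).
Flip bit 12: 100110110110101 → 100110110111101
Extract data bits at positions {3,5,6,7,9,10,11,12,13,14,15}: 01010111101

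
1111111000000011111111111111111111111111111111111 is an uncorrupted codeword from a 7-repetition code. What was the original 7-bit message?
Split into 7-bit blocks: 1111111 0000000 1111111 1111111 1111111 1111111 1111111
Data = 1011111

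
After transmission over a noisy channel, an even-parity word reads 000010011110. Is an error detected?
Sum of received bits: 0+0+0+0+1+0+0+1+1+1+1+0 = 5; 5 mod 2 = 1. Result is 1 ≠ 0 → error detected.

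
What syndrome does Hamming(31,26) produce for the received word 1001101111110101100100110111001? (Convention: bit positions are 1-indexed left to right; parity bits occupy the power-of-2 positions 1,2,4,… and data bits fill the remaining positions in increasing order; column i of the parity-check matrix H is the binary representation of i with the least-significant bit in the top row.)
Syndrome s = H · r^T (mod 2), r = 1001101111110101100100110111001:
  s[0] = (1010101010101010101010101010101)·(1001101111110101100100110111001) mod 2 = 1+0+0+0+1+0+1+0+1+0+1+0+0+0+0+0+1+0+0+0+0+0+1+0+0+0+1+0+0+0+1 mod 2 = 1
  s[1] = (0110011001100110011001100110011)·(1001101111110101100100110111001) mod 2 = 0+0+0+0+0+0+1+0+0+1+1+0+0+1+0+0+0+0+0+0+0+0+1+0+0+1+1+0+0+0+1 mod 2 = 0
  s[2] = (0001111000011110000111100001111)·(1001101111110101100100110111001) mod 2 = 0+0+0+1+1+0+1+0+0+0+0+1+0+1+0+0+0+0+0+1+0+0+1+0+0+0+0+1+0+0+1 mod 2 = 1
  s[3] = (0000000111111110000000011111111)·(1001101111110101100100110111001) mod 2 = 0+0+0+0+0+0+0+1+1+1+1+1+0+1+0+0+0+0+0+0+0+0+0+1+0+1+1+1+0+0+1 mod 2 = 1
  s[4] = (0000000000000001111111111111111)·(1001101111110101100100110111001) mod 2 = 0+0+0+0+0+0+0+0+0+0+0+0+0+0+0+1+1+0+0+1+0+0+1+1+0+1+1+1+0+0+1 mod 2 = 1
Syndrome = 10111
Non-zero syndrome: error at position 29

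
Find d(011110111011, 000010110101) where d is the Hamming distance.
XOR = 011100001110, count of 1s = 6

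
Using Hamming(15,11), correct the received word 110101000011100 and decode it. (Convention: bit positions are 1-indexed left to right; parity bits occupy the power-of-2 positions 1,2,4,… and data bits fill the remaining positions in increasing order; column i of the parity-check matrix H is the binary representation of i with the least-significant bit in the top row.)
Syndrome s = H · r^T (mod 2), r = 110101000011100:
  s[0] = (101010101010101)·(110101000011100) mod 2 = 1+0+0+0+0+0+0+0+0+0+1+0+1+0+0 mod 2 = 1
  s[1] = (011001100110011)·(110101000011100) mod 2 = 0+1+0+0+0+1+0+0+0+0+1+0+0+0+0 mod 2 = 1
  s[2] = (000111100001111)·(110101000011100) mod 2 = 0+0+0+1+0+1+0+0+0+0+0+1+1+0+0 mod 2 = 0
  s[3] = (000000011111111)·(110101000011100) mod 2 = 0+0+0+0+0+0+0+0+0+0+1+1+1+0+0 mod 2 = 1
Syndrome = 1101
Column 11 of H equals this syndrome → error at bit 11 (1-indexed).
Flip bit 11: 110101000011100 → 110101000001100
Extract data bits at positions {3,5,6,7,9,10,11,12,13,14,15}: 00100001100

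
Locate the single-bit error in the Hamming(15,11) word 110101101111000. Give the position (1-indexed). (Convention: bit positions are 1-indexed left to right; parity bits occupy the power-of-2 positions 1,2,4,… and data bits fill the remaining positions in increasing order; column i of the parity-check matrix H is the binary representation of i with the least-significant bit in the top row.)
Syndrome s = H · r^T (mod 2), r = 110101101111000:
  s[0] = (101010101010101)·(110101101111000) mod 2 = 1+0+0+0+0+0+1+0+1+0+1+0+0+0+0 mod 2 = 0
  s[1] = (011001100110011)·(110101101111000) mod 2 = 0+1+0+0+0+1+1+0+0+1+1+0+0+0+0 mod 2 = 1
  s[2] = (000111100001111)·(110101101111000) mod 2 = 0+0+0+1+0+1+1+0+0+0+0+1+0+0+0 mod 2 = 0
  s[3] = (000000011111111)·(110101101111000) mod 2 = 0+0+0+0+0+0+0+0+1+1+1+1+0+0+0 mod 2 = 0
Syndrome = 0100
Column i of H is the binary representation of i, so the syndrome is the binary index of the flipped bit.
Read s = 0100 with s[0] as LSB: 0·2^0 + 1·2^1 + 0·2^2 + 0·2^3 = 2.
Error is at bit position 2.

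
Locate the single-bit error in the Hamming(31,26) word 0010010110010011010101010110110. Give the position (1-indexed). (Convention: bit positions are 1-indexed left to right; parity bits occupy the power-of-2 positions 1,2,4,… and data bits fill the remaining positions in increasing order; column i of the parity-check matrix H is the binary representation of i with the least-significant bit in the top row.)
Syndrome s = H · r^T (mod 2), r = 0010010110010011010101010110110:
  s[0] = (1010101010101010101010101010101)·(0010010110010011010101010110110) mod 2 = 0+0+1+0+0+0+0+0+1+0+0+0+0+0+1+0+0+0+0+0+0+0+0+0+0+0+1+0+1+0+0 mod 2 = 1
  s[1] = (0110011001100110011001100110011)·(0010010110010011010101010110110) mod 2 = 0+0+1+0+0+1+0+0+0+0+0+0+0+0+1+0+0+1+0+0+0+1+0+0+0+1+1+0+0+1+0 mod 2 = 0
  s[2] = (0001111000011110000111100001111)·(0010010110010011010101010110110) mod 2 = 0+0+0+0+0+1+0+0+0+0+0+1+0+0+1+0+0+0+0+1+0+1+0+0+0+0+0+0+1+1+0 mod 2 = 1
  s[3] = (0000000111111110000000011111111)·(0010010110010011010101010110110) mod 2 = 0+0+0+0+0+0+0+1+1+0+0+1+0+0+1+0+0+0+0+0+0+0+0+1+0+1+1+0+1+1+0 mod 2 = 1
  s[4] = (0000000000000001111111111111111)·(0010010110010011010101010110110) mod 2 = 0+0+0+0+0+0+0+0+0+0+0+0+0+0+0+1+0+1+0+1+0+1+0+1+0+1+1+0+1+1+0 mod 2 = 1
Syndrome = 10111
Column i of H is the binary representation of i, so the syndrome is the binary index of the flipped bit.
Read s = 10111 with s[0] as LSB: 1·2^0 + 0·2^1 + 1·2^2 + 1·2^3 + 1·2^4 = 29.
Error is at bit position 29.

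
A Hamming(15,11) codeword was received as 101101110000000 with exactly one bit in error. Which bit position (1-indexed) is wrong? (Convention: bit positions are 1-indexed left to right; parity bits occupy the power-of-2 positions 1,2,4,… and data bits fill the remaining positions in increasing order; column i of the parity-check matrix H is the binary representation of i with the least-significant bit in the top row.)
Syndrome s = H · r^T (mod 2), r = 101101110000000:
  s[0] = (101010101010101)·(101101110000000) mod 2 = 1+0+1+0+0+0+1+0+0+0+0+0+0+0+0 mod 2 = 1
  s[1] = (011001100110011)·(101101110000000) mod 2 = 0+0+1+0+0+1+1+0+0+0+0+0+0+0+0 mod 2 = 1
  s[2] = (000111100001111)·(101101110000000) mod 2 = 0+0+0+1+0+1+1+0+0+0+0+0+0+0+0 mod 2 = 1
  s[3] = (000000011111111)·(101101110000000) mod 2 = 0+0+0+0+0+0+0+1+0+0+0+0+0+0+0 mod 2 = 1
Syndrome = 1111
Column i of H is the binary representation of i, so the syndrome is the binary index of the flipped bit.
Read s = 1111 with s[0] as LSB: 1·2^0 + 1·2^1 + 1·2^2 + 1·2^3 = 15.
Error is at bit position 15.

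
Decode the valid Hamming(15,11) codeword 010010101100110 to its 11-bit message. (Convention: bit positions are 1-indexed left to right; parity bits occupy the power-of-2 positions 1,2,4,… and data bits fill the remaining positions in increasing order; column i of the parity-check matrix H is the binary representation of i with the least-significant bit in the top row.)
Parity bits occupy power-of-2 positions; data bits are at positions {3,5,6,7,9,10,11,12,13,14,15} (1-indexed).
Extract: c[3]=0 c[5]=1 c[6]=0 c[7]=1 c[9]=1 c[10]=1 c[11]=0 c[12]=0 c[13]=1 c[14]=1 c[15]=0
Data = 01011100110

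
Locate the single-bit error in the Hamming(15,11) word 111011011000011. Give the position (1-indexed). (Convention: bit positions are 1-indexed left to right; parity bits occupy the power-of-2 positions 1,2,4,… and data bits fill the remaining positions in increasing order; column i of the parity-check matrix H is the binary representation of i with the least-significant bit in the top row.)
Syndrome s = H · r^T (mod 2), r = 111011011000011:
  s[0] = (101010101010101)·(111011011000011) mod 2 = 1+0+1+0+1+0+0+0+1+0+0+0+0+0+1 mod 2 = 1
  s[1] = (011001100110011)·(111011011000011) mod 2 = 0+1+1+0+0+1+0+0+0+0+0+0+0+1+1 mod 2 = 1
  s[2] = (000111100001111)·(111011011000011) mod 2 = 0+0+0+0+1+1+0+0+0+0+0+0+0+1+1 mod 2 = 0
  s[3] = (000000011111111)·(111011011000011) mod 2 = 0+0+0+0+0+0+0+1+1+0+0+0+0+1+1 mod 2 = 0
Syndrome = 1100
Column i of H is the binary representation of i, so the syndrome is the binary index of the flipped bit.
Read s = 1100 with s[0] as LSB: 1·2^0 + 1·2^1 + 0·2^2 + 0·2^3 = 3.
Error is at bit position 3.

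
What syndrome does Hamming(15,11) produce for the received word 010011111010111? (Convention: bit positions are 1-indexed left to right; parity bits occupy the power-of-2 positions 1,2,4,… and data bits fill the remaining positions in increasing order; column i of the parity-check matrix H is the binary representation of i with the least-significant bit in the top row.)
Syndrome s = H · r^T (mod 2), r = 010011111010111:
  s[0] = (101010101010101)·(010011111010111) mod 2 = 0+0+0+0+1+0+1+0+1+0+1+0+1+0+1 mod 2 = 0
  s[1] = (011001100110011)·(010011111010111) mod 2 = 0+1+0+0+0+1+1+0+0+0+1+0+0+1+1 mod 2 = 0
  s[2] = (000111100001111)·(010011111010111) mod 2 = 0+0+0+0+1+1+1+0+0+0+0+0+1+1+1 mod 2 = 0
  s[3] = (000000011111111)·(010011111010111) mod 2 = 0+0+0+0+0+0+0+1+1+0+1+0+1+1+1 mod 2 = 0
Syndrome = 0000
s = 0: no error detected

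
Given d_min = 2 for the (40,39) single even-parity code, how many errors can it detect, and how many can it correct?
Detection only: up to d_min − 1 = 1 errors.
Correction: up to ⌊(d_min − 1)/2⌋ = ⌊1/2⌋ = 0 errors.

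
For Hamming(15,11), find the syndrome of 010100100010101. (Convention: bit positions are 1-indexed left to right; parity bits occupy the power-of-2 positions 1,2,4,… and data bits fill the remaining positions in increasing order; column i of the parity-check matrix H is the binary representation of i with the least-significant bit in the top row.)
Syndrome s = H · r^T (mod 2), r = 010100100010101:
  s[0] = (101010101010101)·(010100100010101) mod 2 = 0+0+0+0+0+0+1+0+0+0+1+0+1+0+1 mod 2 = 0
  s[1] = (011001100110011)·(010100100010101) mod 2 = 0+1+0+0+0+0+1+0+0+0+1+0+0+0+1 mod 2 = 0
  s[2] = (000111100001111)·(010100100010101) mod 2 = 0+0+0+1+0+0+1+0+0+0+0+0+1+0+1 mod 2 = 0
  s[3] = (000000011111111)·(010100100010101) mod 2 = 0+0+0+0+0+0+0+0+0+0+1+0+1+0+1 mod 2 = 1
Syndrome = 0001
Non-zero syndrome: error at position 8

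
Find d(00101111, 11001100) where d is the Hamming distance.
XOR = 11100011, count of 1s = 5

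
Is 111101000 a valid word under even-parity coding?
Sum of all bits: 1+1+1+1+0+1+0+0+0 = 5; 5 mod 2 = 1. Result is 1 → parity error detected.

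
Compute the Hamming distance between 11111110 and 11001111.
XOR = 00110001, count of 1s = 3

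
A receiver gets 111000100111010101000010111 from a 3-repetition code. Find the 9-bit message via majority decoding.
Split into 3-bit blocks and majority-vote each:
  block 1 = 111: 3 ones, 0 zeros → 1
  block 2 = 000: 0 ones, 3 zeros → 0
  block 3 = 100: 1 ones, 2 zeros → 0
  block 4 = 111: 3 ones, 0 zeros → 1
  block 5 = 010: 1 ones, 2 zeros → 0
  block 6 = 101: 2 ones, 1 zeros → 1
  block 7 = 000: 0 ones, 3 zeros → 0
  block 8 = 010: 1 ones, 2 zeros → 0
  block 9 = 111: 3 ones, 0 zeros → 1
Decoded = 100101001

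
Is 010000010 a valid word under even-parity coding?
Sum of all bits: 0+1+0+0+0+0+0+1+0 = 2; 2 mod 2 = 0. Result is 0 → valid parity.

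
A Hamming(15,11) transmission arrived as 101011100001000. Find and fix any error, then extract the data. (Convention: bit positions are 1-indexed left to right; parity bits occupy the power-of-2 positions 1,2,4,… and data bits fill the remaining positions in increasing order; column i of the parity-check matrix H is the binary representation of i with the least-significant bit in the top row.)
Syndrome s = H · r^T (mod 2), r = 101011100001000:
  s[0] = (101010101010101)·(101011100001000) mod 2 = 1+0+1+0+1+0+1+0+0+0+0+0+0+0+0 mod 2 = 0
  s[1] = (011001100110011)·(101011100001000) mod 2 = 0+0+1+0+0+1+1+0+0+0+0+0+0+0+0 mod 2 = 1
  s[2] = (000111100001111)·(101011100001000) mod 2 = 0+0+0+0+1+1+1+0+0+0+0+1+0+0+0 mod 2 = 0
  s[3] = (000000011111111)·(101011100001000) mod 2 = 0+0+0+0+0+0+0+0+0+0+0+1+0+0+0 mod 2 = 1
Syndrome = 0101
Column 10 of H equals this syndrome → error at bit 10 (1-indexed).
Flip bit 10: 101011100001000 → 101011100101000
Extract data bits at positions {3,5,6,7,9,10,11,12,13,14,15}: 11110101000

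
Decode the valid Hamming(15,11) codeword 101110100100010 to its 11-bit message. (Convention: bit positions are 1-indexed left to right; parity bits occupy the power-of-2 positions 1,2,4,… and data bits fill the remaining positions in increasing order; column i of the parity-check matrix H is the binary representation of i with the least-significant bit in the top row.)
Parity bits occupy power-of-2 positions; data bits are at positions {3,5,6,7,9,10,11,12,13,14,15} (1-indexed).
Extract: c[3]=1 c[5]=1 c[6]=0 c[7]=1 c[9]=0 c[10]=1 c[11]=0 c[12]=0 c[13]=0 c[14]=1 c[15]=0
Data = 11010100010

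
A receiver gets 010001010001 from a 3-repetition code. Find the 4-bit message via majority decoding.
Split into 3-bit blocks and majority-vote each:
  block 1 = 010: 1 ones, 2 zeros → 0
  block 2 = 001: 1 ones, 2 zeros → 0
  block 3 = 010: 1 ones, 2 zeros → 0
  block 4 = 001: 1 ones, 2 zeros → 0
Decoded = 0000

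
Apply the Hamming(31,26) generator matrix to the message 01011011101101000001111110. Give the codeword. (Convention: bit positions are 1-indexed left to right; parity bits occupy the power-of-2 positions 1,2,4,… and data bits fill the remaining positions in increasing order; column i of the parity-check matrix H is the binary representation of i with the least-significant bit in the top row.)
Codeword c = d · G (mod 2), d = 01011011101101000001111110:
  c[0] = d·G[:,0] = (01011011101101000001111110)·(11011010101101010101010101) mod 2 = 0+1+0+1+1+0+1+0+1+0+1+1+0+1+0+0+0+0+0+1+0+1+0+1+0+0 mod 2 = 1
  c[1] = d·G[:,1] = (01011011101101000001111110)·(10110110011011001100110011) mod 2 = 0+0+0+1+0+0+1+0+0+0+1+0+0+1+0+0+0+0+0+0+1+1+0+0+1+0 mod 2 = 1
  c[2] = d·G[:,2] = (01011011101101000001111110)·(10000000000000000000000000) mod 2 = 0+0+0+0+0+0+0+0+0+0+0+0+0+0+0+0+0+0+0+0+0+0+0+0+0+0 mod 2 = 0
  c[3] = d·G[:,3] = (01011011101101000001111110)·(01110001111000111100001111) mod 2 = 0+1+0+1+0+0+0+1+1+0+1+0+0+0+0+0+0+0+0+0+0+0+1+1+1+0 mod 2 = 0
  c[4] = d·G[:,4] = (01011011101101000001111110)·(01000000000000000000000000) mod 2 = 0+1+0+0+0+0+0+0+0+0+0+0+0+0+0+0+0+0+0+0+0+0+0+0+0+0 mod 2 = 1
  c[5] = d·G[:,5] = (01011011101101000001111110)·(00100000000000000000000000) mod 2 = 0+0+0+0+0+0+0+0+0+0+0+0+0+0+0+0+0+0+0+0+0+0+0+0+0+0 mod 2 = 0
  c[6] = d·G[:,6] = (01011011101101000001111110)·(00010000000000000000000000) mod 2 = 0+0+0+1+0+0+0+0+0+0+0+0+0+0+0+0+0+0+0+0+0+0+0+0+0+0 mod 2 = 1
  c[7] = d·G[:,7] = (01011011101101000001111110)·(00001111111000000011111111) mod 2 = 0+0+0+0+1+0+1+1+1+0+1+0+0+0+0+0+0+0+0+1+1+1+1+1+1+0 mod 2 = 1
  c[8] = d·G[:,8] = (01011011101101000001111110)·(00001000000000000000000000) mod 2 = 0+0+0+0+1+0+0+0+0+0+0+0+0+0+0+0+0+0+0+0+0+0+0+0+0+0 mod 2 = 1
  c[9] = d·G[:,9] = (01011011101101000001111110)·(00000100000000000000000000) mod 2 = 0+0+0+0+0+0+0+0+0+0+0+0+0+0+0+0+0+0+0+0+0+0+0+0+0+0 mod 2 = 0
  c[10] = d·G[:,10] = (01011011101101000001111110)·(00000010000000000000000000) mod 2 = 0+0+0+0+0+0+1+0+0+0+0+0+0+0+0+0+0+0+0+0+0+0+0+0+0+0 mod 2 = 1
  c[11] = d·G[:,11] = (01011011101101000001111110)·(00000001000000000000000000) mod 2 = 0+0+0+0+0+0+0+1+0+0+0+0+0+0+0+0+0+0+0+0+0+0+0+0+0+0 mod 2 = 1
  c[12] = d·G[:,12] = (01011011101101000001111110)·(00000000100000000000000000) mod 2 = 0+0+0+0+0+0+0+0+1+0+0+0+0+0+0+0+0+0+0+0+0+0+0+0+0+0 mod 2 = 1
  c[13] = d·G[:,13] = (01011011101101000001111110)·(00000000010000000000000000) mod 2 = 0+0+0+0+0+0+0+0+0+0+0+0+0+0+0+0+0+0+0+0+0+0+0+0+0+0 mod 2 = 0
  c[14] = d·G[:,14] = (01011011101101000001111110)·(00000000001000000000000000) mod 2 = 0+0+0+0+0+0+0+0+0+0+1+0+0+0+0+0+0+0+0+0+0+0+0+0+0+0 mod 2 = 1
  c[15] = d·G[:,15] = (01011011101101000001111110)·(00000000000111111111111111) mod 2 = 0+0+0+0+0+0+0+0+0+0+0+1+0+1+0+0+0+0+0+1+1+1+1+1+1+0 mod 2 = 0
  c[16] = d·G[:,16] = (01011011101101000001111110)·(00000000000100000000000000) mod 2 = 0+0+0+0+0+0+0+0+0+0+0+1+0+0+0+0+0+0+0+0+0+0+0+0+0+0 mod 2 = 1
  c[17] = d·G[:,17] = (01011011101101000001111110)·(00000000000010000000000000) mod 2 = 0+0+0+0+0+0+0+0+0+0+0+0+0+0+0+0+0+0+0+0+0+0+0+0+0+0 mod 2 = 0
  c[18] = d·G[:,18] = (01011011101101000001111110)·(00000000000001000000000000) mod 2 = 0+0+0+0+0+0+0+0+0+0+0+0+0+1+0+0+0+0+0+0+0+0+0+0+0+0 mod 2 = 1
  c[19] = d·G[:,19] = (01011011101101000001111110)·(00000000000000100000000000) mod 2 = 0+0+0+0+0+0+0+0+0+0+0+0+0+0+0+0+0+0+0+0+0+0+0+0+0+0 mod 2 = 0
  c[20] = d·G[:,20] = (01011011101101000001111110)·(00000000000000010000000000) mod 2 = 0+0+0+0+0+0+0+0+0+0+0+0+0+0+0+0+0+0+0+0+0+0+0+0+0+0 mod 2 = 0
  c[21] = d·G[:,21] = (01011011101101000001111110)·(00000000000000001000000000) mod 2 = 0+0+0+0+0+0+0+0+0+0+0+0+0+0+0+0+0+0+0+0+0+0+0+0+0+0 mod 2 = 0
  c[22] = d·G[:,22] = (01011011101101000001111110)·(00000000000000000100000000) mod 2 = 0+0+0+0+0+0+0+0+0+0+0+0+0+0+0+0+0+0+0+0+0+0+0+0+0+0 mod 2 = 0
  c[23] = d·G[:,23] = (01011011101101000001111110)·(00000000000000000010000000) mod 2 = 0+0+0+0+0+0+0+0+0+0+0+0+0+0+0+0+0+0+0+0+0+0+0+0+0+0 mod 2 = 0
  c[24] = d·G[:,24] = (01011011101101000001111110)·(00000000000000000001000000) mod 2 = 0+0+0+0+0+0+0+0+0+0+0+0+0+0+0+0+0+0+0+1+0+0+0+0+0+0 mod 2 = 1
  c[25] = d·G[:,25] = (01011011101101000001111110)·(00000000000000000000100000) mod 2 = 0+0+0+0+0+0+0+0+0+0+0+0+0+0+0+0+0+0+0+0+1+0+0+0+0+0 mod 2 = 1
  c[26] = d·G[:,26] = (01011011101101000001111110)·(00000000000000000000010000) mod 2 = 0+0+0+0+0+0+0+0+0+0+0+0+0+0+0+0+0+0+0+0+0+1+0+0+0+0 mod 2 = 1
  c[27] = d·G[:,27] = (01011011101101000001111110)·(00000000000000000000001000) mod 2 = 0+0+0+0+0+0+0+0+0+0+0+0+0+0+0+0+0+0+0+0+0+0+1+0+0+0 mod 2 = 1
  c[28] = d·G[:,28] = (01011011101101000001111110)·(00000000000000000000000100) mod 2 = 0+0+0+0+0+0+0+0+0+0+0+0+0+0+0+0+0+0+0+0+0+0+0+1+0+0 mod 2 = 1
  c[29] = d·G[:,29] = (01011011101101000001111110)·(00000000000000000000000010) mod 2 = 0+0+0+0+0+0+0+0+0+0+0+0+0+0+0+0+0+0+0+0+0+0+0+0+1+0 mod 2 = 1
  c[30] = d·G[:,30] = (01011011101101000001111110)·(00000000000000000000000001) mod 2 = 0+0+0+0+0+0+0+0+0+0+0+0+0+0+0+0+0+0+0+0+0+0+0+0+0+0 mod 2 = 0
Codeword = 1100101110111010101000001111110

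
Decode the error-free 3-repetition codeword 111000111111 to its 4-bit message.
Split into 3-bit blocks: 111 000 111 111
Data = 1011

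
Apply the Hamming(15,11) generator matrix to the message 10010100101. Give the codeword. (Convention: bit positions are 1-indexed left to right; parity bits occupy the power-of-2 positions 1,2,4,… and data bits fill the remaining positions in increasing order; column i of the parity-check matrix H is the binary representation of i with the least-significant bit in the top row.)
Codeword c = d · G (mod 2), d = 10010100101:
  c[0] = d·G[:,0] = (10010100101)·(11011010101) mod 2 = 1+0+0+1+0+0+0+0+1+0+1 mod 2 = 0
  c[1] = d·G[:,1] = (10010100101)·(10110110011) mod 2 = 1+0+0+1+0+1+0+0+0+0+1 mod 2 = 0
  c[2] = d·G[:,2] = (10010100101)·(10000000000) mod 2 = 1+0+0+0+0+0+0+0+0+0+0 mod 2 = 1
  c[3] = d·G[:,3] = (10010100101)·(01110001111) mod 2 = 0+0+0+1+0+0+0+0+1+0+1 mod 2 = 1
  c[4] = d·G[:,4] = (10010100101)·(01000000000) mod 2 = 0+0+0+0+0+0+0+0+0+0+0 mod 2 = 0
  c[5] = d·G[:,5] = (10010100101)·(00100000000) mod 2 = 0+0+0+0+0+0+0+0+0+0+0 mod 2 = 0
  c[6] = d·G[:,6] = (10010100101)·(00010000000) mod 2 = 0+0+0+1+0+0+0+0+0+0+0 mod 2 = 1
  c[7] = d·G[:,7] = (10010100101)·(00001111111) mod 2 = 0+0+0+0+0+1+0+0+1+0+1 mod 2 = 1
  c[8] = d·G[:,8] = (10010100101)·(00001000000) mod 2 = 0+0+0+0+0+0+0+0+0+0+0 mod 2 = 0
  c[9] = d·G[:,9] = (10010100101)·(00000100000) mod 2 = 0+0+0+0+0+1+0+0+0+0+0 mod 2 = 1
  c[10] = d·G[:,10] = (10010100101)·(00000010000) mod 2 = 0+0+0+0+0+0+0+0+0+0+0 mod 2 = 0
  c[11] = d·G[:,11] = (10010100101)·(00000001000) mod 2 = 0+0+0+0+0+0+0+0+0+0+0 mod 2 = 0
  c[12] = d·G[:,12] = (10010100101)·(00000000100) mod 2 = 0+0+0+0+0+0+0+0+1+0+0 mod 2 = 1
  c[13] = d·G[:,13] = (10010100101)·(00000000010) mod 2 = 0+0+0+0+0+0+0+0+0+0+0 mod 2 = 0
  c[14] = d·G[:,14] = (10010100101)·(00000000001) mod 2 = 0+0+0+0+0+0+0+0+0+0+1 mod 2 = 1
Codeword = 001100110100101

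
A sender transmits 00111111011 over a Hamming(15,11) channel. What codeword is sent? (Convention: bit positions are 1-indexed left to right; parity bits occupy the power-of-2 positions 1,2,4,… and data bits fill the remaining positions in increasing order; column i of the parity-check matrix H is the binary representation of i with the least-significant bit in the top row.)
Codeword c = d · G (mod 2), d = 00111111011:
  c[0] = d·G[:,0] = (00111111011)·(11011010101) mod 2 = 0+0+0+1+1+0+1+0+0+0+1 mod 2 = 0
  c[1] = d·G[:,1] = (00111111011)·(10110110011) mod 2 = 0+0+1+1+0+1+1+0+0+1+1 mod 2 = 0
  c[2] = d·G[:,2] = (00111111011)·(10000000000) mod 2 = 0+0+0+0+0+0+0+0+0+0+0 mod 2 = 0
  c[3] = d·G[:,3] = (00111111011)·(01110001111) mod 2 = 0+0+1+1+0+0+0+1+0+1+1 mod 2 = 1
  c[4] = d·G[:,4] = (00111111011)·(01000000000) mod 2 = 0+0+0+0+0+0+0+0+0+0+0 mod 2 = 0
  c[5] = d·G[:,5] = (00111111011)·(00100000000) mod 2 = 0+0+1+0+0+0+0+0+0+0+0 mod 2 = 1
  c[6] = d·G[:,6] = (00111111011)·(00010000000) mod 2 = 0+0+0+1+0+0+0+0+0+0+0 mod 2 = 1
  c[7] = d·G[:,7] = (00111111011)·(00001111111) mod 2 = 0+0+0+0+1+1+1+1+0+1+1 mod 2 = 0
  c[8] = d·G[:,8] = (00111111011)·(00001000000) mod 2 = 0+0+0+0+1+0+0+0+0+0+0 mod 2 = 1
  c[9] = d·G[:,9] = (00111111011)·(00000100000) mod 2 = 0+0+0+0+0+1+0+0+0+0+0 mod 2 = 1
  c[10] = d·G[:,10] = (00111111011)·(00000010000) mod 2 = 0+0+0+0+0+0+1+0+0+0+0 mod 2 = 1
  c[11] = d·G[:,11] = (00111111011)·(00000001000) mod 2 = 0+0+0+0+0+0+0+1+0+0+0 mod 2 = 1
  c[12] = d·G[:,12] = (00111111011)·(00000000100) mod 2 = 0+0+0+0+0+0+0+0+0+0+0 mod 2 = 0
  c[13] = d·G[:,13] = (00111111011)·(00000000010) mod 2 = 0+0+0+0+0+0+0+0+0+1+0 mod 2 = 1
  c[14] = d·G[:,14] = (00111111011)·(00000000001) mod 2 = 0+0+0+0+0+0+0+0+0+0+1 mod 2 = 1
Codeword = 000101101111011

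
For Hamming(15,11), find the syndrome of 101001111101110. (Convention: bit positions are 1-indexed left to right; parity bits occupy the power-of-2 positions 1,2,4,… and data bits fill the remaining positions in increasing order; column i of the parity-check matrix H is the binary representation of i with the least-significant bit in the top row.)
Syndrome s = H · r^T (mod 2), r = 101001111101110:
  s[0] = (101010101010101)·(101001111101110) mod 2 = 1+0+1+0+0+0+1+0+1+0+0+0+1+0+0 mod 2 = 1
  s[1] = (011001100110011)·(101001111101110) mod 2 = 0+0+1+0+0+1+1+0+0+1+0+0+0+1+0 mod 2 = 1
  s[2] = (000111100001111)·(101001111101110) mod 2 = 0+0+0+0+0+1+1+0+0+0+0+1+1+1+0 mod 2 = 1
  s[3] = (000000011111111)·(101001111101110) mod 2 = 0+0+0+0+0+0+0+1+1+1+0+1+1+1+0 mod 2 = 0
Syndrome = 1110
Non-zero syndrome: error at position 7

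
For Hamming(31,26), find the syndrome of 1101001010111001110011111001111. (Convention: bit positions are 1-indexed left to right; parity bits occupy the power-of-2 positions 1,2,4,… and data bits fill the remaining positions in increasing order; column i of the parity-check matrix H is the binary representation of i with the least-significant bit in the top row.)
Syndrome s = H · r^T (mod 2), r = 1101001010111001110011111001111:
  s[0] = (1010101010101010101010101010101)·(1101001010111001110011111001111) mod 2 = 1+0+0+0+0+0+1+0+1+0+1+0+1+0+0+0+1+0+0+0+1+0+1+0+1+0+0+0+1+0+1 mod 2 = 1
  s[1] = (0110011001100110011001100110011)·(1101001010111001110011111001111) mod 2 = 0+1+0+0+0+0+1+0+0+0+1+0+0+0+0+0+0+1+0+0+0+1+1+0+0+0+0+0+0+1+1 mod 2 = 0
  s[2] = (0001111000011110000111100001111)·(1101001010111001110011111001111) mod 2 = 0+0+0+1+0+0+1+0+0+0+0+1+1+0+0+0+0+0+0+0+1+1+1+0+0+0+0+1+1+1+1 mod 2 = 1
  s[3] = (0000000111111110000000011111111)·(1101001010111001110011111001111) mod 2 = 0+0+0+0+0+0+0+0+1+0+1+1+1+0+0+0+0+0+0+0+0+0+0+1+1+0+0+1+1+1+1 mod 2 = 0
  s[4] = (0000000000000001111111111111111)·(1101001010111001110011111001111) mod 2 = 0+0+0+0+0+0+0+0+0+0+0+0+0+0+0+1+1+1+0+0+1+1+1+1+1+0+0+1+1+1+1 mod 2 = 0
Syndrome = 10100
Non-zero syndrome: error at position 5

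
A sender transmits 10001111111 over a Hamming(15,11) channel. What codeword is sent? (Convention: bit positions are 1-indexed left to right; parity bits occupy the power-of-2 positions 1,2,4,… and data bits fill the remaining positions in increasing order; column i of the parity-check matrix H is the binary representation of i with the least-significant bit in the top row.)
Codeword c = d · G (mod 2), d = 10001111111:
  c[0] = d·G[:,0] = (10001111111)·(11011010101) mod 2 = 1+0+0+0+1+0+1+0+1+0+1 mod 2 = 1
  c[1] = d·G[:,1] = (10001111111)·(10110110011) mod 2 = 1+0+0+0+0+1+1+0+0+1+1 mod 2 = 1
  c[2] = d·G[:,2] = (10001111111)·(10000000000) mod 2 = 1+0+0+0+0+0+0+0+0+0+0 mod 2 = 1
  c[3] = d·G[:,3] = (10001111111)·(01110001111) mod 2 = 0+0+0+0+0+0+0+1+1+1+1 mod 2 = 0
  c[4] = d·G[:,4] = (10001111111)·(01000000000) mod 2 = 0+0+0+0+0+0+0+0+0+0+0 mod 2 = 0
  c[5] = d·G[:,5] = (10001111111)·(00100000000) mod 2 = 0+0+0+0+0+0+0+0+0+0+0 mod 2 = 0
  c[6] = d·G[:,6] = (10001111111)·(00010000000) mod 2 = 0+0+0+0+0+0+0+0+0+0+0 mod 2 = 0
  c[7] = d·G[:,7] = (10001111111)·(00001111111) mod 2 = 0+0+0+0+1+1+1+1+1+1+1 mod 2 = 1
  c[8] = d·G[:,8] = (10001111111)·(00001000000) mod 2 = 0+0+0+0+1+0+0+0+0+0+0 mod 2 = 1
  c[9] = d·G[:,9] = (10001111111)·(00000100000) mod 2 = 0+0+0+0+0+1+0+0+0+0+0 mod 2 = 1
  c[10] = d·G[:,10] = (10001111111)·(00000010000) mod 2 = 0+0+0+0+0+0+1+0+0+0+0 mod 2 = 1
  c[11] = d·G[:,11] = (10001111111)·(00000001000) mod 2 = 0+0+0+0+0+0+0+1+0+0+0 mod 2 = 1
  c[12] = d·G[:,12] = (10001111111)·(00000000100) mod 2 = 0+0+0+0+0+0+0+0+1+0+0 mod 2 = 1
  c[13] = d·G[:,13] = (10001111111)·(00000000010) mod 2 = 0+0+0+0+0+0+0+0+0+1+0 mod 2 = 1
  c[14] = d·G[:,14] = (10001111111)·(00000000001) mod 2 = 0+0+0+0+0+0+0+0+0+0+1 mod 2 = 1
Codeword = 111000011111111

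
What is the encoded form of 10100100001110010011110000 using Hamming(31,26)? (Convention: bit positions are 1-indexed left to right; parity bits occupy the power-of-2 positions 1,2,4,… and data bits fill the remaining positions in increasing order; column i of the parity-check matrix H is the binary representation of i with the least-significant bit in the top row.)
Codeword c = d · G (mod 2), d = 10100100001110010011110000:
  c[0] = d·G[:,0] = (10100100001110010011110000)·(11011010101101010101010101) mod 2 = 1+0+0+0+0+0+0+0+0+0+1+1+0+0+0+1+0+0+0+1+0+1+0+0+0+0 mod 2 = 0
  c[1] = d·G[:,1] = (10100100001110010011110000)·(10110110011011001100110011) mod 2 = 1+0+1+0+0+1+0+0+0+0+1+0+1+0+0+0+0+0+0+0+1+1+0+0+0+0 mod 2 = 1
  c[2] = d·G[:,2] = (10100100001110010011110000)·(10000000000000000000000000) mod 2 = 1+0+0+0+0+0+0+0+0+0+0+0+0+0+0+0+0+0+0+0+0+0+0+0+0+0 mod 2 = 1
  c[3] = d·G[:,3] = (10100100001110010011110000)·(01110001111000111100001111) mod 2 = 0+0+1+0+0+0+0+0+0+0+1+0+0+0+0+1+0+0+0+0+0+0+0+0+0+0 mod 2 = 1
  c[4] = d·G[:,4] = (10100100001110010011110000)·(01000000000000000000000000) mod 2 = 0+0+0+0+0+0+0+0+0+0+0+0+0+0+0+0+0+0+0+0+0+0+0+0+0+0 mod 2 = 0
  c[5] = d·G[:,5] = (10100100001110010011110000)·(00100000000000000000000000) mod 2 = 0+0+1+0+0+0+0+0+0+0+0+0+0+0+0+0+0+0+0+0+0+0+0+0+0+0 mod 2 = 1
  c[6] = d·G[:,6] = (10100100001110010011110000)·(00010000000000000000000000) mod 2 = 0+0+0+0+0+0+0+0+0+0+0+0+0+0+0+0+0+0+0+0+0+0+0+0+0+0 mod 2 = 0
  c[7] = d·G[:,7] = (10100100001110010011110000)·(00001111111000000011111111) mod 2 = 0+0+0+0+0+1+0+0+0+0+1+0+0+0+0+0+0+0+1+1+1+1+0+0+0+0 mod 2 = 0
  c[8] = d·G[:,8] = (10100100001110010011110000)·(00001000000000000000000000) mod 2 = 0+0+0+0+0+0+0+0+0+0+0+0+0+0+0+0+0+0+0+0+0+0+0+0+0+0 mod 2 = 0
  c[9] = d·G[:,9] = (10100100001110010011110000)·(00000100000000000000000000) mod 2 = 0+0+0+0+0+1+0+0+0+0+0+0+0+0+0+0+0+0+0+0+0+0+0+0+0+0 mod 2 = 1
  c[10] = d·G[:,10] = (10100100001110010011110000)·(00000010000000000000000000) mod 2 = 0+0+0+0+0+0+0+0+0+0+0+0+0+0+0+0+0+0+0+0+0+0+0+0+0+0 mod 2 = 0
  c[11] = d·G[:,11] = (10100100001110010011110000)·(00000001000000000000000000) mod 2 = 0+0+0+0+0+0+0+0+0+0+0+0+0+0+0+0+0+0+0+0+0+0+0+0+0+0 mod 2 = 0
  c[12] = d·G[:,12] = (10100100001110010011110000)·(00000000100000000000000000) mod 2 = 0+0+0+0+0+0+0+0+0+0+0+0+0+0+0+0+0+0+0+0+0+0+0+0+0+0 mod 2 = 0
  c[13] = d·G[:,13] = (10100100001110010011110000)·(00000000010000000000000000) mod 2 = 0+0+0+0+0+0+0+0+0+0+0+0+0+0+0+0+0+0+0+0+0+0+0+0+0+0 mod 2 = 0
  c[14] = d·G[:,14] = (10100100001110010011110000)·(00000000001000000000000000) mod 2 = 0+0+0+0+0+0+0+0+0+0+1+0+0+0+0+0+0+0+0+0+0+0+0+0+0+0 mod 2 = 1
  c[15] = d·G[:,15] = (10100100001110010011110000)·(00000000000111111111111111) mod 2 = 0+0+0+0+0+0+0+0+0+0+0+1+1+0+0+1+0+0+1+1+1+1+0+0+0+0 mod 2 = 1
  c[16] = d·G[:,16] = (10100100001110010011110000)·(00000000000100000000000000) mod 2 = 0+0+0+0+0+0+0+0+0+0+0+1+0+0+0+0+0+0+0+0+0+0+0+0+0+0 mod 2 = 1
  c[17] = d·G[:,17] = (10100100001110010011110000)·(00000000000010000000000000) mod 2 = 0+0+0+0+0+0+0+0+0+0+0+0+1+0+0+0+0+0+0+0+0+0+0+0+0+0 mod 2 = 1
  c[18] = d·G[:,18] = (10100100001110010011110000)·(00000000000001000000000000) mod 2 = 0+0+0+0+0+0+0+0+0+0+0+0+0+0+0+0+0+0+0+0+0+0+0+0+0+0 mod 2 = 0
  c[19] = d·G[:,19] = (10100100001110010011110000)·(00000000000000100000000000) mod 2 = 0+0+0+0+0+0+0+0+0+0+0+0+0+0+0+0+0+0+0+0+0+0+0+0+0+0 mod 2 = 0
  c[20] = d·G[:,20] = (10100100001110010011110000)·(00000000000000010000000000) mod 2 = 0+0+0+0+0+0+0+0+0+0+0+0+0+0+0+1+0+0+0+0+0+0+0+0+0+0 mod 2 = 1
  c[21] = d·G[:,21] = (10100100001110010011110000)·(00000000000000001000000000) mod 2 = 0+0+0+0+0+0+0+0+0+0+0+0+0+0+0+0+0+0+0+0+0+0+0+0+0+0 mod 2 = 0
  c[22] = d·G[:,22] = (10100100001110010011110000)·(00000000000000000100000000) mod 2 = 0+0+0+0+0+0+0+0+0+0+0+0+0+0+0+0+0+0+0+0+0+0+0+0+0+0 mod 2 = 0
  c[23] = d·G[:,23] = (10100100001110010011110000)·(00000000000000000010000000) mod 2 = 0+0+0+0+0+0+0+0+0+0+0+0+0+0+0+0+0+0+1+0+0+0+0+0+0+0 mod 2 = 1
  c[24] = d·G[:,24] = (10100100001110010011110000)·(00000000000000000001000000) mod 2 = 0+0+0+0+0+0+0+0+0+0+0+0+0+0+0+0+0+0+0+1+0+0+0+0+0+0 mod 2 = 1
  c[25] = d·G[:,25] = (10100100001110010011110000)·(00000000000000000000100000) mod 2 = 0+0+0+0+0+0+0+0+0+0+0+0+0+0+0+0+0+0+0+0+1+0+0+0+0+0 mod 2 = 1
  c[26] = d·G[:,26] = (10100100001110010011110000)·(00000000000000000000010000) mod 2 = 0+0+0+0+0+0+0+0+0+0+0+0+0+0+0+0+0+0+0+0+0+1+0+0+0+0 mod 2 = 1
  c[27] = d·G[:,27] = (10100100001110010011110000)·(00000000000000000000001000) mod 2 = 0+0+0+0+0+0+0+0+0+0+0+0+0+0+0+0+0+0+0+0+0+0+0+0+0+0 mod 2 = 0
  c[28] = d·G[:,28] = (10100100001110010011110000)·(00000000000000000000000100) mod 2 = 0+0+0+0+0+0+0+0+0+0+0+0+0+0+0+0+0+0+0+0+0+0+0+0+0+0 mod 2 = 0
  c[29] = d·G[:,29] = (10100100001110010011110000)·(00000000000000000000000010) mod 2 = 0+0+0+0+0+0+0+0+0+0+0+0+0+0+0+0+0+0+0+0+0+0+0+0+0+0 mod 2 = 0
  c[30] = d·G[:,30] = (10100100001110010011110000)·(00000000000000000000000001) mod 2 = 0+0+0+0+0+0+0+0+0+0+0+0+0+0+0+0+0+0+0+0+0+0+0+0+0+0 mod 2 = 0
Codeword = 0111010001000011110010011110000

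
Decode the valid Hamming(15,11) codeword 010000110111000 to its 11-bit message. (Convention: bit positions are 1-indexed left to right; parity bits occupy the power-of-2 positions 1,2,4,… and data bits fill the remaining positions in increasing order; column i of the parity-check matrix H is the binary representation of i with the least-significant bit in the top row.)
Parity bits occupy power-of-2 positions; data bits are at positions {3,5,6,7,9,10,11,12,13,14,15} (1-indexed).
Extract: c[3]=0 c[5]=0 c[6]=0 c[7]=1 c[9]=0 c[10]=1 c[11]=1 c[12]=1 c[13]=0 c[14]=0 c[15]=0
Data = 00010111000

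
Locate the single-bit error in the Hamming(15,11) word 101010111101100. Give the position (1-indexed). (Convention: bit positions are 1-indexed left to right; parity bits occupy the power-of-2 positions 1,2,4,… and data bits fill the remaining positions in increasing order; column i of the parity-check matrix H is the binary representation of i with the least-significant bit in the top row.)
Syndrome s = H · r^T (mod 2), r = 101010111101100:
  s[0] = (101010101010101)·(101010111101100) mod 2 = 1+0+1+0+1+0+1+0+1+0+0+0+1+0+0 mod 2 = 0
  s[1] = (011001100110011)·(101010111101100) mod 2 = 0+0+1+0+0+0+1+0+0+1+0+0+0+0+0 mod 2 = 1
  s[2] = (000111100001111)·(101010111101100) mod 2 = 0+0+0+0+1+0+1+0+0+0+0+1+1+0+0 mod 2 = 0
  s[3] = (000000011111111)·(101010111101100) mod 2 = 0+0+0+0+0+0+0+1+1+1+0+1+1+0+0 mod 2 = 1
Syndrome = 0101
Column i of H is the binary representation of i, so the syndrome is the binary index of the flipped bit.
Read s = 0101 with s[0] as LSB: 0·2^0 + 1·2^1 + 0·2^2 + 1·2^3 = 10.
Error is at bit position 10.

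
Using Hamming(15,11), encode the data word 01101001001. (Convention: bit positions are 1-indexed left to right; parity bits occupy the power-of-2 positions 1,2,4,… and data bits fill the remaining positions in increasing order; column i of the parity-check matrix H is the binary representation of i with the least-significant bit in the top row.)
Codeword c = d · G (mod 2), d = 01101001001:
  c[0] = d·G[:,0] = (01101001001)·(11011010101) mod 2 = 0+1+0+0+1+0+0+0+0+0+1 mod 2 = 1
  c[1] = d·G[:,1] = (01101001001)·(10110110011) mod 2 = 0+0+1+0+0+0+0+0+0+0+1 mod 2 = 0
  c[2] = d·G[:,2] = (01101001001)·(10000000000) mod 2 = 0+0+0+0+0+0+0+0+0+0+0 mod 2 = 0
  c[3] = d·G[:,3] = (01101001001)·(01110001111) mod 2 = 0+1+1+0+0+0+0+1+0+0+1 mod 2 = 0
  c[4] = d·G[:,4] = (01101001001)·(01000000000) mod 2 = 0+1+0+0+0+0+0+0+0+0+0 mod 2 = 1
  c[5] = d·G[:,5] = (01101001001)·(00100000000) mod 2 = 0+0+1+0+0+0+0+0+0+0+0 mod 2 = 1
  c[6] = d·G[:,6] = (01101001001)·(00010000000) mod 2 = 0+0+0+0+0+0+0+0+0+0+0 mod 2 = 0
  c[7] = d·G[:,7] = (01101001001)·(00001111111) mod 2 = 0+0+0+0+1+0+0+1+0+0+1 mod 2 = 1
  c[8] = d·G[:,8] = (01101001001)·(00001000000) mod 2 = 0+0+0+0+1+0+0+0+0+0+0 mod 2 = 1
  c[9] = d·G[:,9] = (01101001001)·(00000100000) mod 2 = 0+0+0+0+0+0+0+0+0+0+0 mod 2 = 0
  c[10] = d·G[:,10] = (01101001001)·(00000010000) mod 2 = 0+0+0+0+0+0+0+0+0+0+0 mod 2 = 0
  c[11] = d·G[:,11] = (01101001001)·(00000001000) mod 2 = 0+0+0+0+0+0+0+1+0+0+0 mod 2 = 1
  c[12] = d·G[:,12] = (01101001001)·(00000000100) mod 2 = 0+0+0+0+0+0+0+0+0+0+0 mod 2 = 0
  c[13] = d·G[:,13] = (01101001001)·(00000000010) mod 2 = 0+0+0+0+0+0+0+0+0+0+0 mod 2 = 0
  c[14] = d·G[:,14] = (01101001001)·(00000000001) mod 2 = 0+0+0+0+0+0+0+0+0+0+1 mod 2 = 1
Codeword = 100011011001001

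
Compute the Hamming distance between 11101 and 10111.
XOR = 01010, count of 1s = 2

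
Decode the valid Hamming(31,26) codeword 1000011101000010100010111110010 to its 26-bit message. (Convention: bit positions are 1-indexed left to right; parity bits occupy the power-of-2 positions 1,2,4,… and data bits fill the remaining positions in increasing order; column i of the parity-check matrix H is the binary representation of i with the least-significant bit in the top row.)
Parity bits occupy power-of-2 positions; data bits are at positions {3,5,6,7,9,10,11,12,13,14,15,17,18,19,20,21,22,23,24,25,26,27,28,29,30,31} (1-indexed).
Extract: c[3]=0 c[5]=0 c[6]=1 c[7]=1 c[9]=0 c[10]=1 c[11]=0 c[12]=0 c[13]=0 c[14]=0 c[15]=1 c[17]=1 c[18]=0 c[19]=0 c[20]=0 c[21]=1 c[22]=0 c[23]=1 c[24]=1 c[25]=1 c[26]=1 c[27]=1 c[28]=0 c[29]=0 c[30]=1 c[31]=0
Data = 00110100001100010111110010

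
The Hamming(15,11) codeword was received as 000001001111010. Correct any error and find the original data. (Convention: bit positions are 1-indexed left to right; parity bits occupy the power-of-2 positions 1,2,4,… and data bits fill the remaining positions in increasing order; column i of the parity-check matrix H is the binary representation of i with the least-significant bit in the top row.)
Syndrome s = H · r^T (mod 2), r = 000001001111010:
  s[0] = (101010101010101)·(000001001111010) mod 2 = 0+0+0+0+0+0+0+0+1+0+1+0+0+0+0 mod 2 = 0
  s[1] = (011001100110011)·(000001001111010) mod 2 = 0+0+0+0+0+1+0+0+0+1+1+0+0+1+0 mod 2 = 0
  s[2] = (000111100001111)·(000001001111010) mod 2 = 0+0+0+0+0+1+0+0+0+0+0+1+0+1+0 mod 2 = 1
  s[3] = (000000011111111)·(000001001111010) mod 2 = 0+0+0+0+0+0+0+0+1+1+1+1+0+1+0 mod 2 = 1
Syndrome = 0011
Column 12 of H equals this syndrome → error at bit 12 (1-indexed).
Flip bit 12: 000001001111010 → 000001001110010
Extract data bits at positions {3,5,6,7,9,10,11,12,13,14,15}: 00101110010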